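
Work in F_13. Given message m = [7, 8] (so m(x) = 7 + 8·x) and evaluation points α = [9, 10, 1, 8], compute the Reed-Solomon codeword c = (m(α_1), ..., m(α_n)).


c = [1, 9, 2, 6]

Message polynomial: m(x) = 7 + 8·x (mod 13).
For each evaluation point α_i, compute m(α_i) mod 13:
  α_1 = 9: Horner steps 8 → 1, so m(9) = 1.
  α_2 = 10: Horner steps 8 → 9, so m(10) = 9.
  α_3 = 1: Horner steps 8 → 2, so m(1) = 2.
  α_4 = 8: Horner steps 8 → 6, so m(8) = 6.
Codeword c = [1, 9, 2, 6] ∈ F_13^4.


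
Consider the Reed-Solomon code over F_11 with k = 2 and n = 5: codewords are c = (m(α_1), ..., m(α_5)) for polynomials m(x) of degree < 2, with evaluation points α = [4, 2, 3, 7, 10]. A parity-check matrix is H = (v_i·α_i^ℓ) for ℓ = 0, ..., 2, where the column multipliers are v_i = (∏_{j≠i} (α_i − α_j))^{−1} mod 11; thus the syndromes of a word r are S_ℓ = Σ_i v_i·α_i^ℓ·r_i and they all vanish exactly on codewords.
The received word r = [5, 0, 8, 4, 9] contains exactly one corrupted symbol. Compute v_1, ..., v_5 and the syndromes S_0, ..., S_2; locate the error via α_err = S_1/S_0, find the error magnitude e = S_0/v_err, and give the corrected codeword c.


S = (9, 8, 1), error at position 4, error magnitude e = 8, c = [5, 0, 8, 7, 9].

Step 1: column multipliers v_i = (∏_{j≠i}(α_i − α_j))^{−1} mod 11.
  i = 1 (α = 4): (4−2)(4−3)(4−7)(4−10) = 2·1·(−3)·(−6) = 36 ≡ 3, so v_1 = 3^{−1} = 4 (mod 11).
  i = 2 (α = 2): (2−4)(2−3)(2−7)(2−10) = (−2)·(−1)·(−5)·(−8) = 80 ≡ 3, so v_2 = 3^{−1} = 4 (mod 11).
  i = 3 (α = 3): (3−4)(3−2)(3−7)(3−10) = (−1)·1·(−4)·(−7) = −28 ≡ 5, so v_3 = 5^{−1} = 9 (mod 11).
  i = 4 (α = 7): (7−4)(7−2)(7−3)(7−10) = 3·5·4·(−3) = −180 ≡ 7, so v_4 = 7^{−1} = 8 (mod 11).
  i = 5 (α = 10): (10−4)(10−2)(10−3)(10−7) = 6·8·7·3 = 1008 ≡ 7, so v_5 = 7^{−1} = 8 (mod 11).
  v = [4, 4, 9, 8, 8].
Step 2: syndromes of r = [5, 0, 8, 4, 9] (all sums mod 11).
  S_0 = Σ v_i r_i = 4·5 + 4·0 + 9·8 + 8·4 + 8·9 = 196 ≡ 9.
  S_1 = Σ v_i α_i r_i = 4·4·5 + 4·2·0 + 9·3·8 + 8·7·4 + 8·10·9 = 1240 ≡ 8.
  α_i^2 mod 11 = [5, 4, 9, 5, 1].
  S_2 = Σ v_i α_i^2 r_i = 4·5·5 + 4·4·0 + 9·9·8 + 8·5·4 + 8·1·9 = 980 ≡ 1.
  S = (9, 8, 1) ≠ 0, so r is not a codeword (an error is present).
Step 3: locate the error. For a single error e at position i, S_ℓ = v_i·e·α_i^ℓ, so α_err = S_1/S_0.
  S_0^{−1} = 9^{−1} = 5 (mod 11), so α_err = 8·5 = 40 ≡ 7 = α_4. Error position i = 4.
  Consistency check: S_2/S_1 = 1·7 = 7 ≡ 7 = α_err ✓ (single-error assumption holds).
Step 4: error magnitude e = S_0/v_4 = S_0·∏_{j≠4}(α_4 − α_j) = 9·7 = 63 ≡ 8 (mod 11).
Step 5: correct position 4: c_4 = r_4 − e = 4 − 8 ≡ 7 (mod 11). Hence c = [5, 0, 8, 7, 9].
  Check: interpolating c through the α_i gives m(x) = 6 + 8·x (degree < 2) with m(α_i) = c_i for every i, so c is indeed a codeword.


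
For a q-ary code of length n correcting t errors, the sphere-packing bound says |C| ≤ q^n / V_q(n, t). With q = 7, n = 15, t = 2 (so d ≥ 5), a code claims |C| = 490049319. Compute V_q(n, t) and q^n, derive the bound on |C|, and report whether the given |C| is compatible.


V_q(n, t) = 3871, q^n = 4747561509943, Hamming bound = 1226443169, |C| = 490049319 ≤ bound (satisfied).

Step 1: Compute V_q(n, t) = Σ_{j=0}^2 C(n, j) (q−1)^j.
  j = 0: C(15,0)·(6)^0 = 1·1 = 1.
  j = 1: C(15,1)·(6)^1 = 15·6 = 90.
  j = 2: C(15,2)·(6)^2 = 105·36 = 3780.
  V_q(n, t) = 1 + 90 + 3780 = 3871.
Step 2: q^n = 7^15 = 4747561509943.
Step 3: Hamming bound ⌊q^n / V_q(n,t)⌋ = ⌊4747561509943/3871⌋ = 1226443169.
Step 4: Compare |C| = 490049319 to 1226443169: satisfied.
The claimed |C| lies below the Hamming bound.


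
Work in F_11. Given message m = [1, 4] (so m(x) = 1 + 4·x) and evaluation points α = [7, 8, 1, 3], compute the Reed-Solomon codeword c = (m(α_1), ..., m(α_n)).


c = [7, 0, 5, 2]

Message polynomial: m(x) = 1 + 4·x (mod 11).
For each evaluation point α_i, compute m(α_i) mod 11:
  α_1 = 7: Horner steps 4 → 7, so m(7) = 7.
  α_2 = 8: Horner steps 4 → 0, so m(8) = 0.
  α_3 = 1: Horner steps 4 → 5, so m(1) = 5.
  α_4 = 3: Horner steps 4 → 2, so m(3) = 2.
Codeword c = [7, 0, 5, 2] ∈ F_11^4.


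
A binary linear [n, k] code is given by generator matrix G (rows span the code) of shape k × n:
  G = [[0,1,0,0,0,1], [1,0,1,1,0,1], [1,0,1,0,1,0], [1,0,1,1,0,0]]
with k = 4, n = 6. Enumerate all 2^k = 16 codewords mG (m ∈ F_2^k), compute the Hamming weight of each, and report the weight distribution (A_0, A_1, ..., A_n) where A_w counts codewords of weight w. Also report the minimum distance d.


Weight distribution: A_0 = 1, A_1 = 2, A_2 = 2, A_3 = 4, A_4 = 5, A_5 = 2. Minimum distance d = 1.

Enumerate all 2^4 = 16 messages m ∈ F_2^4.
For each, compute codeword c = mG in F_2^6, then tally its weight.
  m = 0000 → c = 000000, weight = 0.
  m = 1000 → c = 010001, weight = 2.
  m = 0100 → c = 101101, weight = 4.
  m = 1100 → c = 111100, weight = 4.
  m = 0010 → c = 101010, weight = 3.
  m = 1010 → c = 111011, weight = 5.
  m = 0110 → c = 000111, weight = 3.
  m = 1110 → c = 010110, weight = 3.
  m = 0001 → c = 101100, weight = 3.
  m = 1001 → c = 111101, weight = 5.
  m = 0101 → c = 000001, weight = 1.
  m = 1101 → c = 010000, weight = 1.
  m = 0011 → c = 000110, weight = 2.
  m = 1011 → c = 010111, weight = 4.
  m = 0111 → c = 101011, weight = 4.
  m = 1111 → c = 111010, weight = 4.
Tally weights:
  weight 0: 1 codewords.
  weight 1: 2 codewords.
  weight 2: 2 codewords.
  weight 3: 4 codewords.
  weight 4: 5 codewords.
  weight 5: 2 codewords.
Minimum distance d = smallest w > 0 with A_w > 0 = 1.
Sanity: Σ A_w = 16 = 2^4 = 16 ✓.


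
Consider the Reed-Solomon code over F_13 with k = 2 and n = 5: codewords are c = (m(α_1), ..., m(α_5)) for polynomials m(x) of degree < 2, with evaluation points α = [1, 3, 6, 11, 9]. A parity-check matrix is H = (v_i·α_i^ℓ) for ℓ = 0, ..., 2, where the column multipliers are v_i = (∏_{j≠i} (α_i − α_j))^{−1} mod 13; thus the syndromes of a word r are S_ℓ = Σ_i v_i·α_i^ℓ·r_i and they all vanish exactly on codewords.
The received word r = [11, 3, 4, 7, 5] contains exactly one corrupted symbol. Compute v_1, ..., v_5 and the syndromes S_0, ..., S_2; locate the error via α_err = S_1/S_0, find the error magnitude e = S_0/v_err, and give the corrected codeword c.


S = (7, 12, 2), error at position 4, error magnitude e = 10, c = [11, 3, 4, 10, 5].

Step 1: column multipliers v_i = (∏_{j≠i}(α_i − α_j))^{−1} mod 13.
  i = 1 (α = 1): (1−3)(1−6)(1−11)(1−9) = (−2)·(−5)·(−10)·(−8) = 800 ≡ 7, so v_1 = 7^{−1} = 2 (mod 13).
  i = 2 (α = 3): (3−1)(3−6)(3−11)(3−9) = 2·(−3)·(−8)·(−6) = −288 ≡ 11, so v_2 = 11^{−1} = 6 (mod 13).
  i = 3 (α = 6): (6−1)(6−3)(6−11)(6−9) = 5·3·(−5)·(−3) = 225 ≡ 4, so v_3 = 4^{−1} = 10 (mod 13).
  i = 4 (α = 11): (11−1)(11−3)(11−6)(11−9) = 10·8·5·2 = 800 ≡ 7, so v_4 = 7^{−1} = 2 (mod 13).
  i = 5 (α = 9): (9−1)(9−3)(9−6)(9−11) = 8·6·3·(−2) = −288 ≡ 11, so v_5 = 11^{−1} = 6 (mod 13).
  v = [2, 6, 10, 2, 6].
Step 2: syndromes of r = [11, 3, 4, 7, 5] (all sums mod 13).
  S_0 = Σ v_i r_i = 2·11 + 6·3 + 10·4 + 2·7 + 6·5 = 124 ≡ 7.
  S_1 = Σ v_i α_i r_i = 2·1·11 + 6·3·3 + 10·6·4 + 2·11·7 + 6·9·5 = 740 ≡ 12.
  α_i^2 mod 13 = [1, 9, 10, 4, 3].
  S_2 = Σ v_i α_i^2 r_i = 2·1·11 + 6·9·3 + 10·10·4 + 2·4·7 + 6·3·5 = 730 ≡ 2.
  S = (7, 12, 2) ≠ 0, so r is not a codeword (an error is present).
Step 3: locate the error. For a single error e at position i, S_ℓ = v_i·e·α_i^ℓ, so α_err = S_1/S_0.
  S_0^{−1} = 7^{−1} = 2 (mod 13), so α_err = 12·2 = 24 ≡ 11 = α_4. Error position i = 4.
  Consistency check: S_2/S_1 = 2·12 = 24 ≡ 11 = α_err ✓ (single-error assumption holds).
Step 4: error magnitude e = S_0/v_4 = S_0·∏_{j≠4}(α_4 − α_j) = 7·7 = 49 ≡ 10 (mod 13).
Step 5: correct position 4: c_4 = r_4 − e = 7 − 10 ≡ 10 (mod 13). Hence c = [11, 3, 4, 10, 5].
  Check: interpolating c through the α_i gives m(x) = 2 + 9·x (degree < 2) with m(α_i) = c_i for every i, so c is indeed a codeword.


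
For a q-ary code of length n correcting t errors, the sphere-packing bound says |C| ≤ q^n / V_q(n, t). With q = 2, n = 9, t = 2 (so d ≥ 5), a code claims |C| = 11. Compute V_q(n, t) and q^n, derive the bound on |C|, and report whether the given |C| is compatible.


V_q(n, t) = 46, q^n = 512, Hamming bound = 11, |C| = 11 ≤ bound (satisfied).

Step 1: Compute V_q(n, t) = Σ_{j=0}^2 C(n, j) (q−1)^j.
  j = 0: C(9,0)·(1)^0 = 1·1 = 1.
  j = 1: C(9,1)·(1)^1 = 9·1 = 9.
  j = 2: C(9,2)·(1)^2 = 36·1 = 36.
  V_q(n, t) = 1 + 9 + 36 = 46.
Step 2: q^n = 2^9 = 512.
Step 3: Hamming bound ⌊q^n / V_q(n,t)⌋ = ⌊512/46⌋ = 11.
Step 4: Compare |C| = 11 to 11: satisfied.
The claimed |C| lies at the Hamming bound (tight).


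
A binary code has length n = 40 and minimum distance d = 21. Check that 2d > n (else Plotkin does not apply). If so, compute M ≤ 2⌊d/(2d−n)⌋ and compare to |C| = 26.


Plotkin bound M ≤ 20; given |C| = 26 > bound (violated).

Check applicability: 2d = 42, n = 40.
2d − n = 2 > 0, so Plotkin applies.
Compute d/(2d−n) = 21/2 ≈ 10.5000.
⌊d/(2d−n)⌋ = 10.
Plotkin bound: M ≤ 2·10 = 20.
Given |C| = 26, check: VIOLATED.
This |C| is above the Plotkin bound, so no binary code with n = 40, d = 21 and 26 codewords exists.


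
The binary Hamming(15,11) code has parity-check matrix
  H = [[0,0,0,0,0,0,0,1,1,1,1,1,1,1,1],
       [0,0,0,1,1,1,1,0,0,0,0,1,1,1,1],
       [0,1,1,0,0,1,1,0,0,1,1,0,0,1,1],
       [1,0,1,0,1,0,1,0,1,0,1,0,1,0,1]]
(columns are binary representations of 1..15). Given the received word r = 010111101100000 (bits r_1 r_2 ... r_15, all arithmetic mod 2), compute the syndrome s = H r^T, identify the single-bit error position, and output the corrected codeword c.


s = (0, 0, 0, 1)^T, error position = 1, corrected codeword c = 110111101100000

Compute s = H r^T mod 2 one row at a time:
  s_1 = 0 + 1 + 1 + 0 + 0 + 0 + 0 + 0 = 2 ≡ 0 (mod 2).
  s_2 = 1 + 1 + 1 + 1 + 0 + 0 + 0 + 0 = 4 ≡ 0 (mod 2).
  s_3 = 1 + 0 + 1 + 1 + 1 + 0 + 0 + 0 = 4 ≡ 0 (mod 2).
  s_4 = 0 + 0 + 1 + 1 + 1 + 0 + 0 + 0 = 3 ≡ 1 (mod 2).
s = (0, 0, 0, 1)^T — this equals column 1 of H (binary 0001), so error is at position 1.
Correct: flip bit 1 of r = 010111101100000 to get c = 110111101100000.


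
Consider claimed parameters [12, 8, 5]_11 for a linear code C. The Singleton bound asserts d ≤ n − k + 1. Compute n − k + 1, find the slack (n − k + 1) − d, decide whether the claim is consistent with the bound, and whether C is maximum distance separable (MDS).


Singleton RHS = n − k + 1 = 5, slack = 0, bound satisfied, MDS.

Singleton bound: d ≤ n − k + 1.
Here n = 12, k = 8, so n − k + 1 = 5.
Given d = 5, check d ≤ 5: YES.
Slack = (n − k + 1) − d = 0.
The code is MDS (slack = 0).
Description: the claimed parameters are [12, 8, 5]_11; such a code would be MDS (meets Singleton bound).


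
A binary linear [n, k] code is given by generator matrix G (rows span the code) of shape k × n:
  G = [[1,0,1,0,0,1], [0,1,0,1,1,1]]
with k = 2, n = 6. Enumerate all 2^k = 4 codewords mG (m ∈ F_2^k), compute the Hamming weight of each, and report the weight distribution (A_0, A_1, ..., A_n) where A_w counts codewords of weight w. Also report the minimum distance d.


Weight distribution: A_0 = 1, A_3 = 1, A_4 = 1, A_5 = 1. Minimum distance d = 3.

Enumerate all 2^2 = 4 messages m ∈ F_2^2.
For each, compute codeword c = mG in F_2^6, then tally its weight.
  m = 00 → c = 000000, weight = 0.
  m = 10 → c = 101001, weight = 3.
  m = 01 → c = 010111, weight = 4.
  m = 11 → c = 111110, weight = 5.
Tally weights:
  weight 0: 1 codewords.
  weight 3: 1 codewords.
  weight 4: 1 codewords.
  weight 5: 1 codewords.
Minimum distance d = smallest w > 0 with A_w > 0 = 3.
Sanity: Σ A_w = 4 = 2^2 = 4 ✓.


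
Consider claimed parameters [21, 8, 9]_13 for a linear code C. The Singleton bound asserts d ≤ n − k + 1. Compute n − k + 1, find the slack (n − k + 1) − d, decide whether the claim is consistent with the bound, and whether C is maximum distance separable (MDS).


Singleton RHS = n − k + 1 = 14, slack = 5, bound satisfied, not MDS.

Singleton bound: d ≤ n − k + 1.
Here n = 21, k = 8, so n − k + 1 = 14.
Given d = 9, check d ≤ 14: YES.
Slack = (n − k + 1) − d = 5.
The code is NOT MDS (slack = 5 > 0).
Description: the claimed parameters are [21, 8, 9]_13; such a code would be non-MDS.


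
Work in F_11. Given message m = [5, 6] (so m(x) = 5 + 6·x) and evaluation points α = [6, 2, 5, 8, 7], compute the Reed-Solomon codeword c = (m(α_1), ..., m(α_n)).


c = [8, 6, 2, 9, 3]

Message polynomial: m(x) = 5 + 6·x (mod 11).
For each evaluation point α_i, compute m(α_i) mod 11:
  α_1 = 6: Horner steps 6 → 8, so m(6) = 8.
  α_2 = 2: Horner steps 6 → 6, so m(2) = 6.
  α_3 = 5: Horner steps 6 → 2, so m(5) = 2.
  α_4 = 8: Horner steps 6 → 9, so m(8) = 9.
  α_5 = 7: Horner steps 6 → 3, so m(7) = 3.
Codeword c = [8, 6, 2, 9, 3] ∈ F_11^5.


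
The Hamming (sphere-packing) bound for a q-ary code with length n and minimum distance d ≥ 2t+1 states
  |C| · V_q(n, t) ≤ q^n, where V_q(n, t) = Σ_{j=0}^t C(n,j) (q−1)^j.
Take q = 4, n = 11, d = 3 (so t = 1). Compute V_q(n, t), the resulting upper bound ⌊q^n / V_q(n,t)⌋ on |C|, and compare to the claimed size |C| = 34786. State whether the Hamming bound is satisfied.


V_q(n, t) = 34, q^n = 4194304, Hamming bound = 123361, |C| = 34786 ≤ bound (satisfied).

Step 1: Compute V_q(n, t) = Σ_{j=0}^1 C(n, j) (q−1)^j.
  j = 0: C(11,0)·(3)^0 = 1·1 = 1.
  j = 1: C(11,1)·(3)^1 = 11·3 = 33.
  V_q(n, t) = 1 + 33 = 34.
Step 2: q^n = 4^11 = 4194304.
Step 3: Hamming bound ⌊q^n / V_q(n,t)⌋ = ⌊4194304/34⌋ = 123361.
Step 4: Compare |C| = 34786 to 123361: satisfied.
The claimed |C| lies below the Hamming bound.


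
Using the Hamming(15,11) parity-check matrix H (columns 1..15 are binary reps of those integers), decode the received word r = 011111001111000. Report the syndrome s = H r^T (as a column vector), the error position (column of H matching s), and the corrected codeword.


s = (0, 0, 1, 0)^T, error position = 2, corrected codeword c = 001111001111000

Compute s = H r^T mod 2 one row at a time:
  s_1 = 0 + 1 + 1 + 1 + 1 + 0 + 0 + 0 = 4 ≡ 0 (mod 2).
  s_2 = 1 + 1 + 1 + 0 + 1 + 0 + 0 + 0 = 4 ≡ 0 (mod 2).
  s_3 = 1 + 1 + 1 + 0 + 1 + 1 + 0 + 0 = 5 ≡ 1 (mod 2).
  s_4 = 0 + 1 + 1 + 0 + 1 + 1 + 0 + 0 = 4 ≡ 0 (mod 2).
s = (0, 0, 1, 0)^T — this equals column 2 of H (binary 0010), so error is at position 2.
Correct: flip bit 2 of r = 011111001111000 to get c = 001111001111000.


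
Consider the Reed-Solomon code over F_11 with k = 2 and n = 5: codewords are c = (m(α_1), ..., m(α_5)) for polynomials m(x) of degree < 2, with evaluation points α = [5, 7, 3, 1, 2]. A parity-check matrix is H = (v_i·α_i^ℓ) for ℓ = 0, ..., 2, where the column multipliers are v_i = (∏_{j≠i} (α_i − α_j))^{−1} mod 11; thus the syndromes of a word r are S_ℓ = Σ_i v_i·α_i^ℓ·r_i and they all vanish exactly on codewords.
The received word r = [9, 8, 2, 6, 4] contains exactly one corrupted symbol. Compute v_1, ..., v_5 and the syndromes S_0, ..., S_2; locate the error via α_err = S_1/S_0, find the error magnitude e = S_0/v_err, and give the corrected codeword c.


S = (4, 6, 9), error at position 2, error magnitude e = 3, c = [9, 5, 2, 6, 4].

Step 1: column multipliers v_i = (∏_{j≠i}(α_i − α_j))^{−1} mod 11.
  i = 1 (α = 5): (5−7)(5−3)(5−1)(5−2) = (−2)·2·4·3 = −48 ≡ 7, so v_1 = 7^{−1} = 8 (mod 11).
  i = 2 (α = 7): (7−5)(7−3)(7−1)(7−2) = 2·4·6·5 = 240 ≡ 9, so v_2 = 9^{−1} = 5 (mod 11).
  i = 3 (α = 3): (3−5)(3−7)(3−1)(3−2) = (−2)·(−4)·2·1 = 16 ≡ 5, so v_3 = 5^{−1} = 9 (mod 11).
  i = 4 (α = 1): (1−5)(1−7)(1−3)(1−2) = (−4)·(−6)·(−2)·(−1) = 48 ≡ 4, so v_4 = 4^{−1} = 3 (mod 11).
  i = 5 (α = 2): (2−5)(2−7)(2−3)(2−1) = (−3)·(−5)·(−1)·1 = −15 ≡ 7, so v_5 = 7^{−1} = 8 (mod 11).
  v = [8, 5, 9, 3, 8].
Step 2: syndromes of r = [9, 8, 2, 6, 4] (all sums mod 11).
  S_0 = Σ v_i r_i = 8·9 + 5·8 + 9·2 + 3·6 + 8·4 = 180 ≡ 4.
  S_1 = Σ v_i α_i r_i = 8·5·9 + 5·7·8 + 9·3·2 + 3·1·6 + 8·2·4 = 776 ≡ 6.
  α_i^2 mod 11 = [3, 5, 9, 1, 4].
  S_2 = Σ v_i α_i^2 r_i = 8·3·9 + 5·5·8 + 9·9·2 + 3·1·6 + 8·4·4 = 724 ≡ 9.
  S = (4, 6, 9) ≠ 0, so r is not a codeword (an error is present).
Step 3: locate the error. For a single error e at position i, S_ℓ = v_i·e·α_i^ℓ, so α_err = S_1/S_0.
  S_0^{−1} = 4^{−1} = 3 (mod 11), so α_err = 6·3 = 18 ≡ 7 = α_2. Error position i = 2.
  Consistency check: S_2/S_1 = 9·2 = 18 ≡ 7 = α_err ✓ (single-error assumption holds).
Step 4: error magnitude e = S_0/v_2 = S_0·∏_{j≠2}(α_2 − α_j) = 4·9 = 36 ≡ 3 (mod 11).
Step 5: correct position 2: c_2 = r_2 − e = 8 − 3 ≡ 5 (mod 11). Hence c = [9, 5, 2, 6, 4].
  Check: interpolating c through the α_i gives m(x) = 8 + 9·x (degree < 2) with m(α_i) = c_i for every i, so c is indeed a codeword.


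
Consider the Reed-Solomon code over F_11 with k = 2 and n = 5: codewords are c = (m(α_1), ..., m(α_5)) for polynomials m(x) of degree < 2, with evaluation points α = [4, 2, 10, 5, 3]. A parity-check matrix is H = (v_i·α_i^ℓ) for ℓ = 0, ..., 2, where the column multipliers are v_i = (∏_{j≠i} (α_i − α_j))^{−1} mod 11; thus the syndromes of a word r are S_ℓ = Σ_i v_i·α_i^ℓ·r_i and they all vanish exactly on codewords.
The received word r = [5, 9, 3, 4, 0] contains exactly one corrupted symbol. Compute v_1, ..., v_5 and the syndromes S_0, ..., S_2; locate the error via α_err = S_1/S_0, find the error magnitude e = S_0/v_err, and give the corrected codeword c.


S = (3, 1, 4), error at position 1, error magnitude e = 3, c = [2, 9, 3, 4, 0].

Step 1: column multipliers v_i = (∏_{j≠i}(α_i − α_j))^{−1} mod 11.
  i = 1 (α = 4): (4−2)(4−10)(4−5)(4−3) = 2·(−6)·(−1)·1 = 12 ≡ 1, so v_1 = 1^{−1} = 1 (mod 11).
  i = 2 (α = 2): (2−4)(2−10)(2−5)(2−3) = (−2)·(−8)·(−3)·(−1) = 48 ≡ 4, so v_2 = 4^{−1} = 3 (mod 11).
  i = 3 (α = 10): (10−4)(10−2)(10−5)(10−3) = 6·8·5·7 = 1680 ≡ 8, so v_3 = 8^{−1} = 7 (mod 11).
  i = 4 (α = 5): (5−4)(5−2)(5−10)(5−3) = 1·3·(−5)·2 = −30 ≡ 3, so v_4 = 3^{−1} = 4 (mod 11).
  i = 5 (α = 3): (3−4)(3−2)(3−10)(3−5) = (−1)·1·(−7)·(−2) = −14 ≡ 8, so v_5 = 8^{−1} = 7 (mod 11).
  v = [1, 3, 7, 4, 7].
Step 2: syndromes of r = [5, 9, 3, 4, 0] (all sums mod 11).
  S_0 = Σ v_i r_i = 1·5 + 3·9 + 7·3 + 4·4 + 7·0 = 69 ≡ 3.
  S_1 = Σ v_i α_i r_i = 1·4·5 + 3·2·9 + 7·10·3 + 4·5·4 + 7·3·0 = 364 ≡ 1.
  α_i^2 mod 11 = [5, 4, 1, 3, 9].
  S_2 = Σ v_i α_i^2 r_i = 1·5·5 + 3·4·9 + 7·1·3 + 4·3·4 + 7·9·0 = 202 ≡ 4.
  S = (3, 1, 4) ≠ 0, so r is not a codeword (an error is present).
Step 3: locate the error. For a single error e at position i, S_ℓ = v_i·e·α_i^ℓ, so α_err = S_1/S_0.
  S_0^{−1} = 3^{−1} = 4 (mod 11), so α_err = 1·4 = 4 ≡ 4 = α_1. Error position i = 1.
  Consistency check: S_2/S_1 = 4·1 = 4 ≡ 4 = α_err ✓ (single-error assumption holds).
Step 4: error magnitude e = S_0/v_1 = S_0·∏_{j≠1}(α_1 − α_j) = 3·1 = 3 ≡ 3 (mod 11).
Step 5: correct position 1: c_1 = r_1 − e = 5 − 3 ≡ 2 (mod 11). Hence c = [2, 9, 3, 4, 0].
  Check: interpolating c through the α_i gives m(x) = 5 + 2·x (degree < 2) with m(α_i) = c_i for every i, so c is indeed a codeword.


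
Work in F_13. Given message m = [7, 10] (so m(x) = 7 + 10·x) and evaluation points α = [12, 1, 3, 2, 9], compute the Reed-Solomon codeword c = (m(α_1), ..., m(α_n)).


c = [10, 4, 11, 1, 6]

Message polynomial: m(x) = 7 + 10·x (mod 13).
For each evaluation point α_i, compute m(α_i) mod 13:
  α_1 = 12: Horner steps 10 → 10, so m(12) = 10.
  α_2 = 1: Horner steps 10 → 4, so m(1) = 4.
  α_3 = 3: Horner steps 10 → 11, so m(3) = 11.
  α_4 = 2: Horner steps 10 → 1, so m(2) = 1.
  α_5 = 9: Horner steps 10 → 6, so m(9) = 6.
Codeword c = [10, 4, 11, 1, 6] ∈ F_13^5.


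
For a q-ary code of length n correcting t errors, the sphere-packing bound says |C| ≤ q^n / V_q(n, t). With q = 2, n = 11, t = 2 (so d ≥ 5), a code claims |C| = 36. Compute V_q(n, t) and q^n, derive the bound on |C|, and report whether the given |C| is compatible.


V_q(n, t) = 67, q^n = 2048, Hamming bound = 30, |C| = 36 > bound (violated).

Step 1: Compute V_q(n, t) = Σ_{j=0}^2 C(n, j) (q−1)^j.
  j = 0: C(11,0)·(1)^0 = 1·1 = 1.
  j = 1: C(11,1)·(1)^1 = 11·1 = 11.
  j = 2: C(11,2)·(1)^2 = 55·1 = 55.
  V_q(n, t) = 1 + 11 + 55 = 67.
Step 2: q^n = 2^11 = 2048.
Step 3: Hamming bound ⌊q^n / V_q(n,t)⌋ = ⌊2048/67⌋ = 30.
Step 4: Compare |C| = 36 to 30: violated.
The claimed |C| lies above the Hamming bound, so no 2-ary code of length 11 with d ≥ 5 can have 36 codewords.


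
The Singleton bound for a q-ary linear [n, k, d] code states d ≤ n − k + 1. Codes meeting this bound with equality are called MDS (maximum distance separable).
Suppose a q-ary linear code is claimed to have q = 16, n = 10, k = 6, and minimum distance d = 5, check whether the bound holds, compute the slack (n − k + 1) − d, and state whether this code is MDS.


Singleton RHS = n − k + 1 = 5, slack = 0, bound satisfied, MDS.

Singleton bound: d ≤ n − k + 1.
Here n = 10, k = 6, so n − k + 1 = 5.
Given d = 5, check d ≤ 5: YES.
Slack = (n − k + 1) − d = 0.
The code is MDS (slack = 0).
Description: the claimed parameters are [10, 6, 5]_16; such a code would be MDS (meets Singleton bound).


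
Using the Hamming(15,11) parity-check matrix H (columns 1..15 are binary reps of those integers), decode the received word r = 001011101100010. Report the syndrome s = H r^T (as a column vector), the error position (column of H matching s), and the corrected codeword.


s = (1, 0, 1, 0)^T, error position = 10, corrected codeword c = 001011101000010

Compute s = H r^T mod 2 one row at a time:
  s_1 = 0 + 1 + 1 + 0 + 0 + 0 + 1 + 0 = 3 ≡ 1 (mod 2).
  s_2 = 0 + 1 + 1 + 1 + 0 + 0 + 1 + 0 = 4 ≡ 0 (mod 2).
  s_3 = 0 + 1 + 1 + 1 + 1 + 0 + 1 + 0 = 5 ≡ 1 (mod 2).
  s_4 = 0 + 1 + 1 + 1 + 1 + 0 + 0 + 0 = 4 ≡ 0 (mod 2).
s = (1, 0, 1, 0)^T — this equals column 10 of H (binary 1010), so error is at position 10.
Correct: flip bit 10 of r = 001011101100010 to get c = 001011101000010.


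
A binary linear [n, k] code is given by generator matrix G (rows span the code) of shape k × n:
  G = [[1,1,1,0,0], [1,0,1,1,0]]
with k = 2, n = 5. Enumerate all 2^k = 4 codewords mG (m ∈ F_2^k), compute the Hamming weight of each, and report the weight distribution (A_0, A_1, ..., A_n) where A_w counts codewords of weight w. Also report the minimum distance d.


Weight distribution: A_0 = 1, A_2 = 1, A_3 = 2. Minimum distance d = 2.

Enumerate all 2^2 = 4 messages m ∈ F_2^2.
For each, compute codeword c = mG in F_2^5, then tally its weight.
  m = 00 → c = 00000, weight = 0.
  m = 10 → c = 11100, weight = 3.
  m = 01 → c = 10110, weight = 3.
  m = 11 → c = 01010, weight = 2.
Tally weights:
  weight 0: 1 codewords.
  weight 2: 1 codewords.
  weight 3: 2 codewords.
Minimum distance d = smallest w > 0 with A_w > 0 = 2.
Sanity: Σ A_w = 4 = 2^2 = 4 ✓.


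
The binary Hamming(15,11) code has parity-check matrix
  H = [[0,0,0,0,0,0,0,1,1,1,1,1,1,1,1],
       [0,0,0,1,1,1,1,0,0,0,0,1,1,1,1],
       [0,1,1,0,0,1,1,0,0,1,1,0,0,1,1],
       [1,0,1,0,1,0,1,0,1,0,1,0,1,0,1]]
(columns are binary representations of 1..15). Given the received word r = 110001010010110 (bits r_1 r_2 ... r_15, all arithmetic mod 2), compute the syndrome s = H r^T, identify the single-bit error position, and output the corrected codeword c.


s = (0, 1, 0, 1)^T, error position = 5, corrected codeword c = 110011010010110

Compute s = H r^T mod 2 one row at a time:
  s_1 = 1 + 0 + 0 + 1 + 0 + 1 + 1 + 0 = 4 ≡ 0 (mod 2).
  s_2 = 0 + 0 + 1 + 0 + 0 + 1 + 1 + 0 = 3 ≡ 1 (mod 2).
  s_3 = 1 + 0 + 1 + 0 + 0 + 1 + 1 + 0 = 4 ≡ 0 (mod 2).
  s_4 = 1 + 0 + 0 + 0 + 0 + 1 + 1 + 0 = 3 ≡ 1 (mod 2).
s = (0, 1, 0, 1)^T — this equals column 5 of H (binary 0101), so error is at position 5.
Correct: flip bit 5 of r = 110001010010110 to get c = 110011010010110.


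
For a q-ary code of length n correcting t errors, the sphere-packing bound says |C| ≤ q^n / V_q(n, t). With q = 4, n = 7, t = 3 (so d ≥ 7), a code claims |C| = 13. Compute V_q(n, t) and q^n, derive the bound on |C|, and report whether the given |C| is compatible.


V_q(n, t) = 1156, q^n = 16384, Hamming bound = 14, |C| = 13 ≤ bound (satisfied).

Step 1: Compute V_q(n, t) = Σ_{j=0}^3 C(n, j) (q−1)^j.
  j = 0: C(7,0)·(3)^0 = 1·1 = 1.
  j = 1: C(7,1)·(3)^1 = 7·3 = 21.
  j = 2: C(7,2)·(3)^2 = 21·9 = 189.
  j = 3: C(7,3)·(3)^3 = 35·27 = 945.
  V_q(n, t) = 1 + 21 + 189 + 945 = 1156.
Step 2: q^n = 4^7 = 16384.
Step 3: Hamming bound ⌊q^n / V_q(n,t)⌋ = ⌊16384/1156⌋ = 14.
Step 4: Compare |C| = 13 to 14: satisfied.
The claimed |C| lies below the Hamming bound.


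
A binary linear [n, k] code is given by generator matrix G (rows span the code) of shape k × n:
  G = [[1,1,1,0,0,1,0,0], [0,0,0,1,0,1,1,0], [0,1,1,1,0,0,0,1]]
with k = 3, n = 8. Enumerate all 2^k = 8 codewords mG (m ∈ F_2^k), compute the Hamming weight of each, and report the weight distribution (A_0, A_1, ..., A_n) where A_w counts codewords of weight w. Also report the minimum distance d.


Weight distribution: A_0 = 1, A_3 = 2, A_4 = 3, A_5 = 2. Minimum distance d = 3.

Enumerate all 2^3 = 8 messages m ∈ F_2^3.
For each, compute codeword c = mG in F_2^8, then tally its weight.
  m = 000 → c = 00000000, weight = 0.
  m = 100 → c = 11100100, weight = 4.
  m = 010 → c = 00010110, weight = 3.
  m = 110 → c = 11110010, weight = 5.
  m = 001 → c = 01110001, weight = 4.
  m = 101 → c = 10010101, weight = 4.
  m = 011 → c = 01100111, weight = 5.
  m = 111 → c = 10000011, weight = 3.
Tally weights:
  weight 0: 1 codewords.
  weight 3: 2 codewords.
  weight 4: 3 codewords.
  weight 5: 2 codewords.
Minimum distance d = smallest w > 0 with A_w > 0 = 3.
Sanity: Σ A_w = 8 = 2^3 = 8 ✓.


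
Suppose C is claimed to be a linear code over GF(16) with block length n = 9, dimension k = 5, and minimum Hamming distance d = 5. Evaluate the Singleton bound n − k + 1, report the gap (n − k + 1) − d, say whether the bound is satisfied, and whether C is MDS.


Singleton RHS = n − k + 1 = 5, slack = 0, bound satisfied, MDS.

Singleton bound: d ≤ n − k + 1.
Here n = 9, k = 5, so n − k + 1 = 5.
Given d = 5, check d ≤ 5: YES.
Slack = (n − k + 1) − d = 0.
The code is MDS (slack = 0).
Description: the claimed parameters are [9, 5, 5]_16; such a code would be MDS (meets Singleton bound).


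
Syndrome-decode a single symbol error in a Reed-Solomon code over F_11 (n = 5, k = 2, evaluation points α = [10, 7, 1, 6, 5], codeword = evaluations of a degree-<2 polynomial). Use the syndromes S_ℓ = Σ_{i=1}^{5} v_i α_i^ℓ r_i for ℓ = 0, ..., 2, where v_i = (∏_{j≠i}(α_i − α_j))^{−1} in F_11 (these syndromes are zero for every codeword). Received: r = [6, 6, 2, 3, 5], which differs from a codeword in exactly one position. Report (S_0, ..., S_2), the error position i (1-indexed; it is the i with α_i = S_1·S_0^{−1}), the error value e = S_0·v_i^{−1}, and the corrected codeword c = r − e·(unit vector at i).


S = (2, 3, 10), error at position 2, error magnitude e = 5, c = [6, 1, 2, 3, 5].

Step 1: column multipliers v_i = (∏_{j≠i}(α_i − α_j))^{−1} mod 11.
  i = 1 (α = 10): (10−7)(10−1)(10−6)(10−5) = 3·9·4·5 = 540 ≡ 1, so v_1 = 1^{−1} = 1 (mod 11).
  i = 2 (α = 7): (7−10)(7−1)(7−6)(7−5) = (−3)·6·1·2 = −36 ≡ 8, so v_2 = 8^{−1} = 7 (mod 11).
  i = 3 (α = 1): (1−10)(1−7)(1−6)(1−5) = (−9)·(−6)·(−5)·(−4) = 1080 ≡ 2, so v_3 = 2^{−1} = 6 (mod 11).
  i = 4 (α = 6): (6−10)(6−7)(6−1)(6−5) = (−4)·(−1)·5·1 = 20 ≡ 9, so v_4 = 9^{−1} = 5 (mod 11).
  i = 5 (α = 5): (5−10)(5−7)(5−1)(5−6) = (−5)·(−2)·4·(−1) = −40 ≡ 4, so v_5 = 4^{−1} = 3 (mod 11).
  v = [1, 7, 6, 5, 3].
Step 2: syndromes of r = [6, 6, 2, 3, 5] (all sums mod 11).
  S_0 = Σ v_i r_i = 1·6 + 7·6 + 6·2 + 5·3 + 3·5 = 90 ≡ 2.
  S_1 = Σ v_i α_i r_i = 1·10·6 + 7·7·6 + 6·1·2 + 5·6·3 + 3·5·5 = 531 ≡ 3.
  α_i^2 mod 11 = [1, 5, 1, 3, 3].
  S_2 = Σ v_i α_i^2 r_i = 1·1·6 + 7·5·6 + 6·1·2 + 5·3·3 + 3·3·5 = 318 ≡ 10.
  S = (2, 3, 10) ≠ 0, so r is not a codeword (an error is present).
Step 3: locate the error. For a single error e at position i, S_ℓ = v_i·e·α_i^ℓ, so α_err = S_1/S_0.
  S_0^{−1} = 2^{−1} = 6 (mod 11), so α_err = 3·6 = 18 ≡ 7 = α_2. Error position i = 2.
  Consistency check: S_2/S_1 = 10·4 = 40 ≡ 7 = α_err ✓ (single-error assumption holds).
Step 4: error magnitude e = S_0/v_2 = S_0·∏_{j≠2}(α_2 − α_j) = 2·8 = 16 ≡ 5 (mod 11).
Step 5: correct position 2: c_2 = r_2 − e = 6 − 5 ≡ 1 (mod 11). Hence c = [6, 1, 2, 3, 5].
  Check: interpolating c through the α_i gives m(x) = 4 + 9·x (degree < 2) with m(α_i) = c_i for every i, so c is indeed a codeword.


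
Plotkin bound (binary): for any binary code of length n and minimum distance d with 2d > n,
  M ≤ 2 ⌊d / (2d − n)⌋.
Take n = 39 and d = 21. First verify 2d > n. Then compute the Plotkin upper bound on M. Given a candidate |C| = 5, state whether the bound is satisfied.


Plotkin bound M ≤ 14; given |C| = 5 ≤ bound (satisfied).

Check applicability: 2d = 42, n = 39.
2d − n = 3 > 0, so Plotkin applies.
Compute d/(2d−n) = 21/3 ≈ 7.0000.
⌊d/(2d−n)⌋ = 7.
Plotkin bound: M ≤ 2·7 = 14.
Given |C| = 5, check: satisfied.
This |C| is below the Plotkin bound.


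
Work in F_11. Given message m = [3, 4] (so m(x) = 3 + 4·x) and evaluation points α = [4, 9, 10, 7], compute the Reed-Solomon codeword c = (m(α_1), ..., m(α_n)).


c = [8, 6, 10, 9]

Message polynomial: m(x) = 3 + 4·x (mod 11).
For each evaluation point α_i, compute m(α_i) mod 11:
  α_1 = 4: Horner steps 4 → 8, so m(4) = 8.
  α_2 = 9: Horner steps 4 → 6, so m(9) = 6.
  α_3 = 10: Horner steps 4 → 10, so m(10) = 10.
  α_4 = 7: Horner steps 4 → 9, so m(7) = 9.
Codeword c = [8, 6, 10, 9] ∈ F_11^4.


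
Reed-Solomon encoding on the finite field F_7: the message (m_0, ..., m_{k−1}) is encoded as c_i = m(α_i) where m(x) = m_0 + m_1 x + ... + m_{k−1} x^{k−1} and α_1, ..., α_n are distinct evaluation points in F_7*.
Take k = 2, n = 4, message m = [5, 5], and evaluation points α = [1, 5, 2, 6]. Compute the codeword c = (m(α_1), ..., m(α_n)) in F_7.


c = [3, 2, 1, 0]

Message polynomial: m(x) = 5 + 5·x (mod 7).
For each evaluation point α_i, compute m(α_i) mod 7:
  α_1 = 1: Horner steps 5 → 3, so m(1) = 3.
  α_2 = 5: Horner steps 5 → 2, so m(5) = 2.
  α_3 = 2: Horner steps 5 → 1, so m(2) = 1.
  α_4 = 6: Horner steps 5 → 0, so m(6) = 0.
Codeword c = [3, 2, 1, 0] ∈ F_7^4.


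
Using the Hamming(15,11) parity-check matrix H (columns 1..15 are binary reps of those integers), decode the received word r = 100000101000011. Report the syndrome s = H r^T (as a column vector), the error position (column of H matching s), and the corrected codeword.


s = (1, 1, 1, 0)^T, error position = 14, corrected codeword c = 100000101000001

Compute s = H r^T mod 2 one row at a time:
  s_1 = 0 + 1 + 0 + 0 + 0 + 0 + 1 + 1 = 3 ≡ 1 (mod 2).
  s_2 = 0 + 0 + 0 + 1 + 0 + 0 + 1 + 1 = 3 ≡ 1 (mod 2).
  s_3 = 0 + 0 + 0 + 1 + 0 + 0 + 1 + 1 = 3 ≡ 1 (mod 2).
  s_4 = 1 + 0 + 0 + 1 + 1 + 0 + 0 + 1 = 4 ≡ 0 (mod 2).
s = (1, 1, 1, 0)^T — this equals column 14 of H (binary 1110), so error is at position 14.
Correct: flip bit 14 of r = 100000101000011 to get c = 100000101000001.


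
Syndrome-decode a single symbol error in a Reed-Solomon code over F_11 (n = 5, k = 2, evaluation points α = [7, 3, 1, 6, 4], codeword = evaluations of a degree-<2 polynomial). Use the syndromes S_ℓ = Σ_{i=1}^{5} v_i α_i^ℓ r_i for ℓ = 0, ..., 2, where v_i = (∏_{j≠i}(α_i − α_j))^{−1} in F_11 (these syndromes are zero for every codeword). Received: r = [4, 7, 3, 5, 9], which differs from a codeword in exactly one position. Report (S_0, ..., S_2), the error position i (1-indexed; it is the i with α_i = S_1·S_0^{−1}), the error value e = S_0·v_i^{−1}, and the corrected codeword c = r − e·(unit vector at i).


S = (1, 6, 3), error at position 4, error magnitude e = 3, c = [4, 7, 3, 2, 9].

Step 1: column multipliers v_i = (∏_{j≠i}(α_i − α_j))^{−1} mod 11.
  i = 1 (α = 7): (7−3)(7−1)(7−6)(7−4) = 4·6·1·3 = 72 ≡ 6, so v_1 = 6^{−1} = 2 (mod 11).
  i = 2 (α = 3): (3−7)(3−1)(3−6)(3−4) = (−4)·2·(−3)·(−1) = −24 ≡ 9, so v_2 = 9^{−1} = 5 (mod 11).
  i = 3 (α = 1): (1−7)(1−3)(1−6)(1−4) = (−6)·(−2)·(−5)·(−3) = 180 ≡ 4, so v_3 = 4^{−1} = 3 (mod 11).
  i = 4 (α = 6): (6−7)(6−3)(6−1)(6−4) = (−1)·3·5·2 = −30 ≡ 3, so v_4 = 3^{−1} = 4 (mod 11).
  i = 5 (α = 4): (4−7)(4−3)(4−1)(4−6) = (−3)·1·3·(−2) = 18 ≡ 7, so v_5 = 7^{−1} = 8 (mod 11).
  v = [2, 5, 3, 4, 8].
Step 2: syndromes of r = [4, 7, 3, 5, 9] (all sums mod 11).
  S_0 = Σ v_i r_i = 2·4 + 5·7 + 3·3 + 4·5 + 8·9 = 144 ≡ 1.
  S_1 = Σ v_i α_i r_i = 2·7·4 + 5·3·7 + 3·1·3 + 4·6·5 + 8·4·9 = 578 ≡ 6.
  α_i^2 mod 11 = [5, 9, 1, 3, 5].
  S_2 = Σ v_i α_i^2 r_i = 2·5·4 + 5·9·7 + 3·1·3 + 4·3·5 + 8·5·9 = 784 ≡ 3.
  S = (1, 6, 3) ≠ 0, so r is not a codeword (an error is present).
Step 3: locate the error. For a single error e at position i, S_ℓ = v_i·e·α_i^ℓ, so α_err = S_1/S_0.
  S_0^{−1} = 1^{−1} = 1 (mod 11), so α_err = 6·1 = 6 ≡ 6 = α_4. Error position i = 4.
  Consistency check: S_2/S_1 = 3·2 = 6 ≡ 6 = α_err ✓ (single-error assumption holds).
Step 4: error magnitude e = S_0/v_4 = S_0·∏_{j≠4}(α_4 − α_j) = 1·3 = 3 ≡ 3 (mod 11).
Step 5: correct position 4: c_4 = r_4 − e = 5 − 3 ≡ 2 (mod 11). Hence c = [4, 7, 3, 2, 9].
  Check: interpolating c through the α_i gives m(x) = 1 + 2·x (degree < 2) with m(α_i) = c_i for every i, so c is indeed a codeword.


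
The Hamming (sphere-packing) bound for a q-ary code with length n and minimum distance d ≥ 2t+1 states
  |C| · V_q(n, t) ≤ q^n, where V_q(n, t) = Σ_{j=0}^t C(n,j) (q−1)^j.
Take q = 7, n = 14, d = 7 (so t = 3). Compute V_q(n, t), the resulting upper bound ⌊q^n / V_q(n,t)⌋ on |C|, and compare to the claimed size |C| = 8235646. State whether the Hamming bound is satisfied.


V_q(n, t) = 81985, q^n = 678223072849, Hamming bound = 8272526, |C| = 8235646 ≤ bound (satisfied).

Step 1: Compute V_q(n, t) = Σ_{j=0}^3 C(n, j) (q−1)^j.
  j = 0: C(14,0)·(6)^0 = 1·1 = 1.
  j = 1: C(14,1)·(6)^1 = 14·6 = 84.
  j = 2: C(14,2)·(6)^2 = 91·36 = 3276.
  j = 3: C(14,3)·(6)^3 = 364·216 = 78624.
  V_q(n, t) = 1 + 84 + 3276 + 78624 = 81985.
Step 2: q^n = 7^14 = 678223072849.
Step 3: Hamming bound ⌊q^n / V_q(n,t)⌋ = ⌊678223072849/81985⌋ = 8272526.
Step 4: Compare |C| = 8235646 to 8272526: satisfied.
The claimed |C| lies below the Hamming bound.


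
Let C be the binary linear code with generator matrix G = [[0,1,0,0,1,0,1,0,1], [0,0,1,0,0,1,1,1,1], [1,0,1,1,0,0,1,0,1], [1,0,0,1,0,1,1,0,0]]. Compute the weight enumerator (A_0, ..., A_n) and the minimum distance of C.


Weight distribution: A_0 = 1, A_2 = 1, A_3 = 1, A_4 = 4, A_5 = 6, A_6 = 1, A_7 = 1, A_8 = 1. Minimum distance d = 2.

Enumerate all 2^4 = 16 messages m ∈ F_2^4.
For each, compute codeword c = mG in F_2^9, then tally its weight.
  m = 0000 → c = 000000000, weight = 0.
  m = 1000 → c = 010010101, weight = 4.
  m = 0100 → c = 001001111, weight = 5.
  m = 1100 → c = 011011010, weight = 5.
  m = 0010 → c = 101100101, weight = 5.
  m = 1010 → c = 111110000, weight = 5.
  m = 0110 → c = 100101010, weight = 4.
  m = 1110 → c = 110111111, weight = 8.
  m = 0001 → c = 100101100, weight = 4.
  m = 1001 → c = 110111001, weight = 6.
  m = 0101 → c = 101100011, weight = 5.
  m = 1101 → c = 111110110, weight = 7.
  m = 0011 → c = 001001001, weight = 3.
  m = 1011 → c = 011011100, weight = 5.
  m = 0111 → c = 000000110, weight = 2.
  m = 1111 → c = 010010011, weight = 4.
Tally weights:
  weight 0: 1 codewords.
  weight 2: 1 codewords.
  weight 3: 1 codewords.
  weight 4: 4 codewords.
  weight 5: 6 codewords.
  weight 6: 1 codewords.
  weight 7: 1 codewords.
  weight 8: 1 codewords.
Minimum distance d = smallest w > 0 with A_w > 0 = 2.
Sanity: Σ A_w = 16 = 2^4 = 16 ✓.


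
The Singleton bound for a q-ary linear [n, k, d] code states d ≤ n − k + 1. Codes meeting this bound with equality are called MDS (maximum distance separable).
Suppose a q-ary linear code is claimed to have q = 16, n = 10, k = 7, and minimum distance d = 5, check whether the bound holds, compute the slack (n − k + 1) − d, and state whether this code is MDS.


Singleton RHS = n − k + 1 = 4, slack = -1, bound violated (no such code; not MDS).

Singleton bound: d ≤ n − k + 1.
Here n = 10, k = 7, so n − k + 1 = 4.
Given d = 5, check d ≤ 4: NO.
Slack = (n − k + 1) − d = -1.
The slack is negative: d = 5 exceeds n − k + 1 = 4 by 1, so the Singleton bound is violated and no linear [10, 7, 5]_16 code can exist. In particular it is not MDS (MDS requires d = n − k + 1 exactly).
Description: the claimed parameters are [10, 7, 5]_16; such a code would be impossible (violates the Singleton bound).


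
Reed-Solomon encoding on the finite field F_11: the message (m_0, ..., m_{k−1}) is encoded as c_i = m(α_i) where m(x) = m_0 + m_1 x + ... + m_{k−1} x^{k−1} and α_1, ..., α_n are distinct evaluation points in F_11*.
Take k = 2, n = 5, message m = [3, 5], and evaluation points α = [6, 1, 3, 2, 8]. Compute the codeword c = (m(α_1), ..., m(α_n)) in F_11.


c = [0, 8, 7, 2, 10]

Message polynomial: m(x) = 3 + 5·x (mod 11).
For each evaluation point α_i, compute m(α_i) mod 11:
  α_1 = 6: Horner steps 5 → 0, so m(6) = 0.
  α_2 = 1: Horner steps 5 → 8, so m(1) = 8.
  α_3 = 3: Horner steps 5 → 7, so m(3) = 7.
  α_4 = 2: Horner steps 5 → 2, so m(2) = 2.
  α_5 = 8: Horner steps 5 → 10, so m(8) = 10.
Codeword c = [0, 8, 7, 2, 10] ∈ F_11^5.


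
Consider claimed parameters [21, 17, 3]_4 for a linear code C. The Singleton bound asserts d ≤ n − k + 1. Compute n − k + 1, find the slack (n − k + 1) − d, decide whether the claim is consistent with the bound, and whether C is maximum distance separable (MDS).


Singleton RHS = n − k + 1 = 5, slack = 2, bound satisfied, not MDS.

Singleton bound: d ≤ n − k + 1.
Here n = 21, k = 17, so n − k + 1 = 5.
Given d = 3, check d ≤ 5: YES.
Slack = (n − k + 1) − d = 2.
The code is NOT MDS (slack = 2 > 0).
Description: the claimed parameters are [21, 17, 3]_4; such a code would be non-MDS.


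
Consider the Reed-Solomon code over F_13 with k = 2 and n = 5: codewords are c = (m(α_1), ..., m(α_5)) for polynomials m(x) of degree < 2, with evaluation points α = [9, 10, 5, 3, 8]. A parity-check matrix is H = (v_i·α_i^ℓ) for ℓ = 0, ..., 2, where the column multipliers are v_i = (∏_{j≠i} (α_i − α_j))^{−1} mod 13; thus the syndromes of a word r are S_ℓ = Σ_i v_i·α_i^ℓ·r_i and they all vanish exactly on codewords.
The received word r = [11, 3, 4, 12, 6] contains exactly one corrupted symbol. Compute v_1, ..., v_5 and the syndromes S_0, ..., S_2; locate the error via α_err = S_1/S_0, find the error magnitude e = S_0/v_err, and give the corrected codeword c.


S = (11, 7, 8), error at position 4, error magnitude e = 5, c = [11, 3, 4, 7, 6].

Step 1: column multipliers v_i = (∏_{j≠i}(α_i − α_j))^{−1} mod 13.
  i = 1 (α = 9): (9−10)(9−5)(9−3)(9−8) = (−1)·4·6·1 = −24 ≡ 2, so v_1 = 2^{−1} = 7 (mod 13).
  i = 2 (α = 10): (10−9)(10−5)(10−3)(10−8) = 1·5·7·2 = 70 ≡ 5, so v_2 = 5^{−1} = 8 (mod 13).
  i = 3 (α = 5): (5−9)(5−10)(5−3)(5−8) = (−4)·(−5)·2·(−3) = −120 ≡ 10, so v_3 = 10^{−1} = 4 (mod 13).
  i = 4 (α = 3): (3−9)(3−10)(3−5)(3−8) = (−6)·(−7)·(−2)·(−5) = 420 ≡ 4, so v_4 = 4^{−1} = 10 (mod 13).
  i = 5 (α = 8): (8−9)(8−10)(8−5)(8−3) = (−1)·(−2)·3·5 = 30 ≡ 4, so v_5 = 4^{−1} = 10 (mod 13).
  v = [7, 8, 4, 10, 10].
Step 2: syndromes of r = [11, 3, 4, 12, 6] (all sums mod 13).
  S_0 = Σ v_i r_i = 7·11 + 8·3 + 4·4 + 10·12 + 10·6 = 297 ≡ 11.
  S_1 = Σ v_i α_i r_i = 7·9·11 + 8·10·3 + 4·5·4 + 10·3·12 + 10·8·6 = 1853 ≡ 7.
  α_i^2 mod 13 = [3, 9, 12, 9, 12].
  S_2 = Σ v_i α_i^2 r_i = 7·3·11 + 8·9·3 + 4·12·4 + 10·9·12 + 10·12·6 = 2439 ≡ 8.
  S = (11, 7, 8) ≠ 0, so r is not a codeword (an error is present).
Step 3: locate the error. For a single error e at position i, S_ℓ = v_i·e·α_i^ℓ, so α_err = S_1/S_0.
  S_0^{−1} = 11^{−1} = 6 (mod 13), so α_err = 7·6 = 42 ≡ 3 = α_4. Error position i = 4.
  Consistency check: S_2/S_1 = 8·2 = 16 ≡ 3 = α_err ✓ (single-error assumption holds).
Step 4: error magnitude e = S_0/v_4 = S_0·∏_{j≠4}(α_4 − α_j) = 11·4 = 44 ≡ 5 (mod 13).
Step 5: correct position 4: c_4 = r_4 − e = 12 − 5 ≡ 7 (mod 13). Hence c = [11, 3, 4, 7, 6].
  Check: interpolating c through the α_i gives m(x) = 5 + 5·x (degree < 2) with m(α_i) = c_i for every i, so c is indeed a codeword.
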